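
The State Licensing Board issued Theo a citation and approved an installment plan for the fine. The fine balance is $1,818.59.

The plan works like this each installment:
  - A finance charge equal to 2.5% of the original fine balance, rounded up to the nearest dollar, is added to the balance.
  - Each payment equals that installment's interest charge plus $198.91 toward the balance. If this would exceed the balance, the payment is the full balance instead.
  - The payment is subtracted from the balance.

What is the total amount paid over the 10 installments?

$2,278.59

Installment 1: $1,818.59 +$46.00 interest = $1,864.59; pay $244.91 → $1,619.68
Installment 2: $1,619.68 +$46.00 interest = $1,665.68; pay $244.91 → $1,420.77
Installment 3: $1,420.77 +$46.00 interest = $1,466.77; pay $244.91 → $1,221.86
Installment 4: $1,221.86 +$46.00 interest = $1,267.86; pay $244.91 → $1,022.95
Installment 5: $1,022.95 +$46.00 interest = $1,068.95; pay $244.91 → $824.04
Installment 6: $824.04 +$46.00 interest = $870.04; pay $244.91 → $625.13
Installment 7: $625.13 +$46.00 interest = $671.13; pay $244.91 → $426.22
Installment 8: $426.22 +$46.00 interest = $472.22; pay $244.91 → $227.31
Installment 9: $227.31 +$46.00 interest = $273.31; pay $244.91 → $28.40
Installment 10: $28.40 +$46.00 interest = $74.40; pay $74.40 → $0.00
Total paid: $2,278.59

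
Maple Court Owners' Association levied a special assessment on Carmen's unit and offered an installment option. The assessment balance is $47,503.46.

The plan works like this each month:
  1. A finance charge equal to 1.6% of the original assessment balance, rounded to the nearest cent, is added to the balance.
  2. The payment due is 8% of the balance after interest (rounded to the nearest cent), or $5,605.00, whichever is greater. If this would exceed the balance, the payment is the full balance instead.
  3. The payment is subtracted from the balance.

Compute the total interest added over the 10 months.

Month 1: opening $47,503.46; interest $760.06 → $48,263.52; payment $5,605.00; balance $42,658.52
Month 2: opening $42,658.52; interest $760.06 → $43,418.58; payment $5,605.00; balance $37,813.58
Month 3: opening $37,813.58; interest $760.06 → $38,573.64; payment $5,605.00; balance $32,968.64
Month 4: opening $32,968.64; interest $760.06 → $33,728.70; payment $5,605.00; balance $28,123.70
Month 5: opening $28,123.70; interest $760.06 → $28,883.76; payment $5,605.00; balance $23,278.76
Month 6: opening $23,278.76; interest $760.06 → $24,038.82; payment $5,605.00; balance $18,433.82
Month 7: opening $18,433.82; interest $760.06 → $19,193.88; payment $5,605.00; balance $13,588.88
Month 8: opening $13,588.88; interest $760.06 → $14,348.94; payment $5,605.00; balance $8,743.94
Month 9: opening $8,743.94; interest $760.06 → $9,504.00; payment $5,605.00; balance $3,899.00
Month 10: opening $3,899.00; interest $760.06 → $4,659.06; payment $4,659.06; balance $0.00
Total interest: $760.06 + $760.06 + $760.06 + $760.06 + $760.06 + $760.06 + $760.06 + $760.06 + $760.06 + $760.06 = $7,600.60

$7,600.60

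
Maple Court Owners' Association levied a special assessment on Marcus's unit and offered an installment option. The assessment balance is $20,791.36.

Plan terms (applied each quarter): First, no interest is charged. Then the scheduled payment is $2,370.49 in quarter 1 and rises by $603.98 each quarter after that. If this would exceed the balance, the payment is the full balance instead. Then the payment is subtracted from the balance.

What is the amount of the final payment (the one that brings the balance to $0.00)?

$2,899.11

Quarter 1: $20,791.36 − $2,370.49 → $18,420.87
Quarter 2: $18,420.87 − $2,974.47 → $15,446.40
Quarter 3: $15,446.40 − $3,578.45 → $11,867.95
Quarter 4: $11,867.95 − $4,182.43 → $7,685.52
Quarter 5: $7,685.52 − $4,786.41 → $2,899.11
Quarter 6: $2,899.11 − $2,899.11 → $0.00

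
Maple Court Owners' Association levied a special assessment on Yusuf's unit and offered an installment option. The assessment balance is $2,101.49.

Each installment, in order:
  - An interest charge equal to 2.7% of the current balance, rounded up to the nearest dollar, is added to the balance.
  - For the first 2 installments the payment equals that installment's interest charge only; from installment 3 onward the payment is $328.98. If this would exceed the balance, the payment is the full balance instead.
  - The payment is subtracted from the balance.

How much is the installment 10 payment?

Installment 1: $2,101.49 +$57.00 interest = $2,158.49; pay $57.00 → $2,101.49
Installment 2: $2,101.49 +$57.00 interest = $2,158.49; pay $57.00 → $2,101.49
Installment 3: $2,101.49 +$57.00 interest = $2,158.49; pay $328.98 → $1,829.51
Installment 4: $1,829.51 +$50.00 interest = $1,879.51; pay $328.98 → $1,550.53
Installment 5: $1,550.53 +$42.00 interest = $1,592.53; pay $328.98 → $1,263.55
Installment 6: $1,263.55 +$35.00 interest = $1,298.55; pay $328.98 → $969.57
Installment 7: $969.57 +$27.00 interest = $996.57; pay $328.98 → $667.59
Installment 8: $667.59 +$19.00 interest = $686.59; pay $328.98 → $357.61
Installment 9: $357.61 +$10.00 interest = $367.61; pay $328.98 → $38.63
Installment 10: $38.63 +$2.00 interest = $40.63; pay $40.63 → $0.00

$40.63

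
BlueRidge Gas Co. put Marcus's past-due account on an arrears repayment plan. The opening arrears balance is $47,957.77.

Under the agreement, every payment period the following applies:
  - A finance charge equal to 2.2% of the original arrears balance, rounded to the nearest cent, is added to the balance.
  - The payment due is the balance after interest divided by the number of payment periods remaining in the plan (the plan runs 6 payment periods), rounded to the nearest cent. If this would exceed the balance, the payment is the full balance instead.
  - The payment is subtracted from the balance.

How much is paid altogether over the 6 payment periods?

Payment period 1: $47,957.77 +$1,055.07 interest = $49,012.84; pay $8,168.81 → $40,844.03
Payment period 2: $40,844.03 +$1,055.07 interest = $41,899.10; pay $8,379.82 → $33,519.28
Payment period 3: $33,519.28 +$1,055.07 interest = $34,574.35; pay $8,643.59 → $25,930.76
Payment period 4: $25,930.76 +$1,055.07 interest = $26,985.83; pay $8,995.28 → $17,990.55
Payment period 5: $17,990.55 +$1,055.07 interest = $19,045.62; pay $9,522.81 → $9,522.81
Payment period 6: $9,522.81 +$1,055.07 interest = $10,577.88; pay $10,577.88 → $0.00
Total paid: $54,288.19

$54,288.19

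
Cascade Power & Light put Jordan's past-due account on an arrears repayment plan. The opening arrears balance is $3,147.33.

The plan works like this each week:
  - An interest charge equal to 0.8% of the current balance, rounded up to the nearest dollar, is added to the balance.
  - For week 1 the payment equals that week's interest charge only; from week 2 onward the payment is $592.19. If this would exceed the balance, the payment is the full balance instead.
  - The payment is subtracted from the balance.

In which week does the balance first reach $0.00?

7

Week 1: opening $3,147.33; interest $26.00 → $3,173.33; payment $26.00; balance $3,147.33
Week 2: opening $3,147.33; interest $26.00 → $3,173.33; payment $592.19; balance $2,581.14
Week 3: opening $2,581.14; interest $21.00 → $2,602.14; payment $592.19; balance $2,009.95
Week 4: opening $2,009.95; interest $17.00 → $2,026.95; payment $592.19; balance $1,434.76
Week 5: opening $1,434.76; interest $12.00 → $1,446.76; payment $592.19; balance $854.57
Week 6: opening $854.57; interest $7.00 → $861.57; payment $592.19; balance $269.38
Week 7: opening $269.38; interest $3.00 → $272.38; payment $272.38; balance $0.00
Balance reaches $0.00 in week 7.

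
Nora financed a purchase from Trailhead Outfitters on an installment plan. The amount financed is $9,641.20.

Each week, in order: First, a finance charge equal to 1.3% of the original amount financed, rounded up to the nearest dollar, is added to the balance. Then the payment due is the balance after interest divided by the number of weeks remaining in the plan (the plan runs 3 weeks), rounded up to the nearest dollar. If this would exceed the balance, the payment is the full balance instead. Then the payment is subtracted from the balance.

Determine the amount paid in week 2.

$3,319.00

Week 1: $9,641.20 +$126.00 interest = $9,767.20; pay $3,256.00 → $6,511.20
Week 2: $6,511.20 +$126.00 interest = $6,637.20; pay $3,319.00 → $3,318.20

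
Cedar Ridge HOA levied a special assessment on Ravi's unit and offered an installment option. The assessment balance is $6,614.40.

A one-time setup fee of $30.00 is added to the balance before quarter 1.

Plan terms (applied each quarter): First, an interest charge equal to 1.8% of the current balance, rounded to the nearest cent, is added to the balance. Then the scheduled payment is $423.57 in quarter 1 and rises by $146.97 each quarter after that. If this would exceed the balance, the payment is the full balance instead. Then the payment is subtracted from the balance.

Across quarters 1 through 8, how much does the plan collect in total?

$7,290.82

# | Opening | Interest | Payment | End bal
1 | $6,644.40 | $119.60 | $423.57 | $6,340.43
2 | $6,340.43 | $114.13 | $570.54 | $5,884.02
3 | $5,884.02 | $105.91 | $717.51 | $5,272.42
4 | $5,272.42 | $94.90 | $864.48 | $4,502.84
5 | $4,502.84 | $81.05 | $1,011.45 | $3,572.44
6 | $3,572.44 | $64.30 | $1,158.42 | $2,478.32
7 | $2,478.32 | $44.61 | $1,305.39 | $1,217.54
8 | $1,217.54 | $21.92 | $1,239.46 | $0.00
Total paid: $7,290.82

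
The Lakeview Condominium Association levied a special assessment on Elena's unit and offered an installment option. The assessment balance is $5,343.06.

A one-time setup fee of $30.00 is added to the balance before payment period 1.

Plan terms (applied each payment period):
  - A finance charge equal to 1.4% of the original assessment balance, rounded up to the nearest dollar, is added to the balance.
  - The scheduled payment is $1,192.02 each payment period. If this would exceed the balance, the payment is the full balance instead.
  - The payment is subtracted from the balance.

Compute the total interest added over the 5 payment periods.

$375.00

Payment period 1: opening $5,373.06; interest $75.00 → $5,448.06; payment $1,192.02; balance $4,256.04
Payment period 2: opening $4,256.04; interest $75.00 → $4,331.04; payment $1,192.02; balance $3,139.02
Payment period 3: opening $3,139.02; interest $75.00 → $3,214.02; payment $1,192.02; balance $2,022.00
Payment period 4: opening $2,022.00; interest $75.00 → $2,097.00; payment $1,192.02; balance $904.98
Payment period 5: opening $904.98; interest $75.00 → $979.98; payment $979.98; balance $0.00
Total interest: $75.00 + $75.00 + $75.00 + $75.00 + $75.00 = $375.00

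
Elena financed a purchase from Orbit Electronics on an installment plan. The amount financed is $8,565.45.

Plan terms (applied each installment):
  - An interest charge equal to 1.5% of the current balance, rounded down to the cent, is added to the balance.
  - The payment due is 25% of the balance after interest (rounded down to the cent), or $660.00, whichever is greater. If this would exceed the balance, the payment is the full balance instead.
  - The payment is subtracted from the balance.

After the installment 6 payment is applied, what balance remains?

Installment 1: opening $8,565.45; interest $128.48 → $8,693.93; payment $2,173.48; balance $6,520.45
Installment 2: opening $6,520.45; interest $97.80 → $6,618.25; payment $1,654.56; balance $4,963.69
Installment 3: opening $4,963.69; interest $74.45 → $5,038.14; payment $1,259.53; balance $3,778.61
Installment 4: opening $3,778.61; interest $56.67 → $3,835.28; payment $958.82; balance $2,876.46
Installment 5: opening $2,876.46; interest $43.14 → $2,919.60; payment $729.90; balance $2,189.70
Installment 6: opening $2,189.70; interest $32.84 → $2,222.54; payment $660.00; balance $1,562.54

$1,562.54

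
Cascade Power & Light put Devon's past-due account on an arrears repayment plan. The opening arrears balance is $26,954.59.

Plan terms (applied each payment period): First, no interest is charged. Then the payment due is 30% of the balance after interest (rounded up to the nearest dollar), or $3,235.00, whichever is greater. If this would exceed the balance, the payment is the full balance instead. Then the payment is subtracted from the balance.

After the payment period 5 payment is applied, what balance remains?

$2,774.59

# | Opening | Payment | End bal
1 | $26,954.59 | $8,087.00 | $18,867.59
2 | $18,867.59 | $5,661.00 | $13,206.59
3 | $13,206.59 | $3,962.00 | $9,244.59
4 | $9,244.59 | $3,235.00 | $6,009.59
5 | $6,009.59 | $3,235.00 | $2,774.59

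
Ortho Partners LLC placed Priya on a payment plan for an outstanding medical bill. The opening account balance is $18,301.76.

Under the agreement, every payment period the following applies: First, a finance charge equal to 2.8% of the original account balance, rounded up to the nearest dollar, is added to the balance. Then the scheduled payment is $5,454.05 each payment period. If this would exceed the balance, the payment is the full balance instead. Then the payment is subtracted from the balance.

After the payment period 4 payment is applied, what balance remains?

$0.00

Payment period 1: $18,301.76 +$513.00 interest = $18,814.76; pay $5,454.05 → $13,360.71
Payment period 2: $13,360.71 +$513.00 interest = $13,873.71; pay $5,454.05 → $8,419.66
Payment period 3: $8,419.66 +$513.00 interest = $8,932.66; pay $5,454.05 → $3,478.61
Payment period 4: $3,478.61 +$513.00 interest = $3,991.61; pay $3,991.61 → $0.00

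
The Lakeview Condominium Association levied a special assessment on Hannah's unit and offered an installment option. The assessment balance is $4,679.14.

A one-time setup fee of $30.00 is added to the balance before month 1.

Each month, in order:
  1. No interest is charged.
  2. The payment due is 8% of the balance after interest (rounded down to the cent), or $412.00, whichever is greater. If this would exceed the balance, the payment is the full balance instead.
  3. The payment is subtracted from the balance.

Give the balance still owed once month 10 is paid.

# | Opening | Payment | End bal
1 | $4,709.14 | $412.00 | $4,297.14
2 | $4,297.14 | $412.00 | $3,885.14
3 | $3,885.14 | $412.00 | $3,473.14
4 | $3,473.14 | $412.00 | $3,061.14
5 | $3,061.14 | $412.00 | $2,649.14
6 | $2,649.14 | $412.00 | $2,237.14
7 | $2,237.14 | $412.00 | $1,825.14
8 | $1,825.14 | $412.00 | $1,413.14
9 | $1,413.14 | $412.00 | $1,001.14
10 | $1,001.14 | $412.00 | $589.14

$589.14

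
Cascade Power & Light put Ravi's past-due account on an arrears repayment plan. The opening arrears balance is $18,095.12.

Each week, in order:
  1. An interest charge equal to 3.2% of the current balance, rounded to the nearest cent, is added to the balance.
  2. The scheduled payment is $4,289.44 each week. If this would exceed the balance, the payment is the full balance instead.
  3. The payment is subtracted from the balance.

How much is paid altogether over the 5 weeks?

Week 1: opening $18,095.12; interest $579.04 → $18,674.16; payment $4,289.44; balance $14,384.72
Week 2: opening $14,384.72; interest $460.31 → $14,845.03; payment $4,289.44; balance $10,555.59
Week 3: opening $10,555.59; interest $337.78 → $10,893.37; payment $4,289.44; balance $6,603.93
Week 4: opening $6,603.93; interest $211.33 → $6,815.26; payment $4,289.44; balance $2,525.82
Week 5: opening $2,525.82; interest $80.83 → $2,606.65; payment $2,606.65; balance $0.00
Total paid: $19,764.41

$19,764.41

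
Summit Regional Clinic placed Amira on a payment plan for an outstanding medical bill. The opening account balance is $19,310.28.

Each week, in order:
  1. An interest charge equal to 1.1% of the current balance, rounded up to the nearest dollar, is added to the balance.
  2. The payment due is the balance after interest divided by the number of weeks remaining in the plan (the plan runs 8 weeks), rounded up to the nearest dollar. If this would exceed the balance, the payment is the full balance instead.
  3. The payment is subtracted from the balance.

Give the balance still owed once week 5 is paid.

$7,647.28

# | Opening | Interest | Payment | End bal
1 | $19,310.28 | $213.00 | $2,441.00 | $17,082.28
2 | $17,082.28 | $188.00 | $2,468.00 | $14,802.28
3 | $14,802.28 | $163.00 | $2,495.00 | $12,470.28
4 | $12,470.28 | $138.00 | $2,522.00 | $10,086.28
5 | $10,086.28 | $111.00 | $2,550.00 | $7,647.28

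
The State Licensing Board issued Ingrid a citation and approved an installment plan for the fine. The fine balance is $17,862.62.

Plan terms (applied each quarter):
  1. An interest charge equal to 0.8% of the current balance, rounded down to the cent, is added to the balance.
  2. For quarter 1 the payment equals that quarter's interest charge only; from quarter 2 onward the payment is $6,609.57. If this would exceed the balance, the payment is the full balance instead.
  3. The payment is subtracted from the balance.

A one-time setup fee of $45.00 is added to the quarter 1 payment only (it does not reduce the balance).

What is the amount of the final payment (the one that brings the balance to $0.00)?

$4,916.56

Quarter 1: $17,862.62 +$142.90 interest = $18,005.52; pay $142.90 (+ $45.00 fee) → $17,862.62
Quarter 2: $17,862.62 +$142.90 interest = $18,005.52; pay $6,609.57 → $11,395.95
Quarter 3: $11,395.95 +$91.16 interest = $11,487.11; pay $6,609.57 → $4,877.54
Quarter 4: $4,877.54 +$39.02 interest = $4,916.56; pay $4,916.56 → $0.00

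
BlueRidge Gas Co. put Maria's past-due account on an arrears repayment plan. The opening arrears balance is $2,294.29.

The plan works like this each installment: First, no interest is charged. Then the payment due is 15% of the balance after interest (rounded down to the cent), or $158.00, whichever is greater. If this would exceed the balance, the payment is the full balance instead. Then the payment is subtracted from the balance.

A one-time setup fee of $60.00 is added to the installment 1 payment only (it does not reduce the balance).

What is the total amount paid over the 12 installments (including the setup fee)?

# | Opening | Payment | Fee | End bal
1 | $2,294.29 | $344.14 | $60.00 | $1,950.15
2 | $1,950.15 | $292.52 | — | $1,657.63
3 | $1,657.63 | $248.64 | — | $1,408.99
4 | $1,408.99 | $211.34 | — | $1,197.65
5 | $1,197.65 | $179.64 | — | $1,018.01
6 | $1,018.01 | $158.00 | — | $860.01
7 | $860.01 | $158.00 | — | $702.01
8 | $702.01 | $158.00 | — | $544.01
9 | $544.01 | $158.00 | — | $386.01
10 | $386.01 | $158.00 | — | $228.01
11 | $228.01 | $158.00 | — | $70.01
12 | $70.01 | $70.01 | — | $0.00
Total paid: $2,354.29

$2,354.29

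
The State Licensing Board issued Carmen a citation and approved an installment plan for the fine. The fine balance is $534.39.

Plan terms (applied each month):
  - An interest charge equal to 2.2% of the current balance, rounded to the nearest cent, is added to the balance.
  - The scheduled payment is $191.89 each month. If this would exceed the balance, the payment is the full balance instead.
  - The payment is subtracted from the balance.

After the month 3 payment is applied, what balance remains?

Month 1: $534.39 +$11.76 interest = $546.15; pay $191.89 → $354.26
Month 2: $354.26 +$7.79 interest = $362.05; pay $191.89 → $170.16
Month 3: $170.16 +$3.74 interest = $173.90; pay $173.90 → $0.00

$0.00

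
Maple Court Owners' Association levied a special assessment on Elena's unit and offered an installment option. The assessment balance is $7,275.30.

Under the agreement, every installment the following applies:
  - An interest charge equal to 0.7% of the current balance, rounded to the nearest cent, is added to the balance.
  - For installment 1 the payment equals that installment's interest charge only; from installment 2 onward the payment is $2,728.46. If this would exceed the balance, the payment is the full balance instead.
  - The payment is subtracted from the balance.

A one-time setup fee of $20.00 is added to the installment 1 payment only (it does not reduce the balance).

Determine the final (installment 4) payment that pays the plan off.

$1,914.80

Installment 1: opening $7,275.30; interest $50.93 → $7,326.23; payment $50.93 (+ $20.00 fee); balance $7,275.30
Installment 2: opening $7,275.30; interest $50.93 → $7,326.23; payment $2,728.46; balance $4,597.77
Installment 3: opening $4,597.77; interest $32.18 → $4,629.95; payment $2,728.46; balance $1,901.49
Installment 4: opening $1,901.49; interest $13.31 → $1,914.80; payment $1,914.80; balance $0.00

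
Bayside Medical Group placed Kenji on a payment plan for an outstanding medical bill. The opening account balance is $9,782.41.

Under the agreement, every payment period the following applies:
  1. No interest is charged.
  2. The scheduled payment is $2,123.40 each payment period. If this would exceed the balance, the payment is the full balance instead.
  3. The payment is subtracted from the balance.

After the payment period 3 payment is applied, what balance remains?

$3,412.21

Payment period 1: $9,782.41 − $2,123.40 → $7,659.01
Payment period 2: $7,659.01 − $2,123.40 → $5,535.61
Payment period 3: $5,535.61 − $2,123.40 → $3,412.21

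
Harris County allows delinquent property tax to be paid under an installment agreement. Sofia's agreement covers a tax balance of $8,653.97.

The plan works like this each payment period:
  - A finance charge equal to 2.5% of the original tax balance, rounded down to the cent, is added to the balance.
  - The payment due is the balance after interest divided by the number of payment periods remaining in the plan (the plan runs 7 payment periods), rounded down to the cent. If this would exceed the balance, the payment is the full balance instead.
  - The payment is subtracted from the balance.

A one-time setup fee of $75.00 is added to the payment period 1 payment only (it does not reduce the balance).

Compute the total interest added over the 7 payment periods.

Payment period 1: $8,653.97 +$216.34 interest = $8,870.31; pay $1,267.18 (+ $75.00 fee) → $7,603.13
Payment period 2: $7,603.13 +$216.34 interest = $7,819.47; pay $1,303.24 → $6,516.23
Payment period 3: $6,516.23 +$216.34 interest = $6,732.57; pay $1,346.51 → $5,386.06
Payment period 4: $5,386.06 +$216.34 interest = $5,602.40; pay $1,400.60 → $4,201.80
Payment period 5: $4,201.80 +$216.34 interest = $4,418.14; pay $1,472.71 → $2,945.43
Payment period 6: $2,945.43 +$216.34 interest = $3,161.77; pay $1,580.88 → $1,580.89
Payment period 7: $1,580.89 +$216.34 interest = $1,797.23; pay $1,797.23 → $0.00
Total interest: $216.34 + $216.34 + $216.34 + $216.34 + $216.34 + $216.34 + $216.34 = $1,514.38

$1,514.38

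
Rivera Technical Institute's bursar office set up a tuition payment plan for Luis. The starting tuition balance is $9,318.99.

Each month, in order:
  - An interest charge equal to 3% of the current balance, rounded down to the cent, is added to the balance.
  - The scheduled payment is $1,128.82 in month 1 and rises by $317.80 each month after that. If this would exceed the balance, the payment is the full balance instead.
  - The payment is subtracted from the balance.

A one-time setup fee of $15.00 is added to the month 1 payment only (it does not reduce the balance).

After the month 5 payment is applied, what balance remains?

# | Opening | Interest | Payment | Fee | End bal
1 | $9,318.99 | $279.56 | $1,128.82 | $15.00 | $8,469.73
2 | $8,469.73 | $254.09 | $1,446.62 | — | $7,277.20
3 | $7,277.20 | $218.31 | $1,764.42 | — | $5,731.09
4 | $5,731.09 | $171.93 | $2,082.22 | — | $3,820.80
5 | $3,820.80 | $114.62 | $2,400.02 | — | $1,535.40

$1,535.40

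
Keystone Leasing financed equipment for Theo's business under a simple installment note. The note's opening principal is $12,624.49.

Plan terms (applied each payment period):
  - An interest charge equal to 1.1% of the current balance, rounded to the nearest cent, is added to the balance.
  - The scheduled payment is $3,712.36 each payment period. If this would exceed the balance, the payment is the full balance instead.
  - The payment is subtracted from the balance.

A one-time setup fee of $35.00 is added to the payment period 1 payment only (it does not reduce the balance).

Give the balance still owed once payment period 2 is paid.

$5,438.20

Payment period 1: $12,624.49 +$138.87 interest = $12,763.36; pay $3,712.36 (+ $35.00 fee) → $9,051.00
Payment period 2: $9,051.00 +$99.56 interest = $9,150.56; pay $3,712.36 → $5,438.20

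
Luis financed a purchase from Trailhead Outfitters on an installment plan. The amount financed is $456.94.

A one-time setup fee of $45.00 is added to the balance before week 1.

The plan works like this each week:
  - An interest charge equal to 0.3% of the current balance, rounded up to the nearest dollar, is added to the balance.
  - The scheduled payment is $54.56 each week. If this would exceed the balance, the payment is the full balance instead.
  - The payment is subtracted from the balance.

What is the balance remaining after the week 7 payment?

$131.02

# | Opening | Interest | Payment | End bal
1 | $501.94 | $2.00 | $54.56 | $449.38
2 | $449.38 | $2.00 | $54.56 | $396.82
3 | $396.82 | $2.00 | $54.56 | $344.26
4 | $344.26 | $2.00 | $54.56 | $291.70
5 | $291.70 | $1.00 | $54.56 | $238.14
6 | $238.14 | $1.00 | $54.56 | $184.58
7 | $184.58 | $1.00 | $54.56 | $131.02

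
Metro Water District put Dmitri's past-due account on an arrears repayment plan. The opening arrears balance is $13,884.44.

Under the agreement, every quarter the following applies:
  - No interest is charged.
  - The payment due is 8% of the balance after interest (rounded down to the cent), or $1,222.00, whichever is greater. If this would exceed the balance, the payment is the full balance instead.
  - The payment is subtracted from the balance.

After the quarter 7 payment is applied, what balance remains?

Quarter 1: opening $13,884.44; payment $1,222.00; balance $12,662.44
Quarter 2: opening $12,662.44; payment $1,222.00; balance $11,440.44
Quarter 3: opening $11,440.44; payment $1,222.00; balance $10,218.44
Quarter 4: opening $10,218.44; payment $1,222.00; balance $8,996.44
Quarter 5: opening $8,996.44; payment $1,222.00; balance $7,774.44
Quarter 6: opening $7,774.44; payment $1,222.00; balance $6,552.44
Quarter 7: opening $6,552.44; payment $1,222.00; balance $5,330.44

$5,330.44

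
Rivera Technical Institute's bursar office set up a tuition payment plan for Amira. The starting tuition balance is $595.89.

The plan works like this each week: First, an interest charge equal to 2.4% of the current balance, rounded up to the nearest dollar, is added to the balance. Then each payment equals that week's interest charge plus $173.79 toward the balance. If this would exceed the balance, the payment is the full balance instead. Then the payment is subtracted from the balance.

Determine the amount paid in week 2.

Week 1: opening $595.89; interest $15.00 → $610.89; payment $188.79; balance $422.10
Week 2: opening $422.10; interest $11.00 → $433.10; payment $184.79; balance $248.31

$184.79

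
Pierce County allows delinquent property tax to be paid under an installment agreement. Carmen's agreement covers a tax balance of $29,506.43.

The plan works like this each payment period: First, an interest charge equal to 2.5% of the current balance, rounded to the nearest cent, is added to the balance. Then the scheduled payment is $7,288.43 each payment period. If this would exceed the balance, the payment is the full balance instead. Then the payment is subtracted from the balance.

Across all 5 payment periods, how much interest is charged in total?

# | Opening | Interest | Payment | End bal
1 | $29,506.43 | $737.66 | $7,288.43 | $22,955.66
2 | $22,955.66 | $573.89 | $7,288.43 | $16,241.12
3 | $16,241.12 | $406.03 | $7,288.43 | $9,358.72
4 | $9,358.72 | $233.97 | $7,288.43 | $2,304.26
5 | $2,304.26 | $57.61 | $2,361.87 | $0.00
Total interest: $737.66 + $573.89 + $406.03 + $233.97 + $57.61 = $2,009.16

$2,009.16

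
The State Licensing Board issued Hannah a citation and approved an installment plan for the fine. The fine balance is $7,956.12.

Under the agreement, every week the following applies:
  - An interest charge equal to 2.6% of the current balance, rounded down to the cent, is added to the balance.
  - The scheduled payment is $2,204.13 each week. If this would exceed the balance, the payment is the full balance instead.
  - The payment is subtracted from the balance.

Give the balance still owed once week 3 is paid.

Week 1: $7,956.12 +$206.85 interest = $8,162.97; pay $2,204.13 → $5,958.84
Week 2: $5,958.84 +$154.92 interest = $6,113.76; pay $2,204.13 → $3,909.63
Week 3: $3,909.63 +$101.65 interest = $4,011.28; pay $2,204.13 → $1,807.15

$1,807.15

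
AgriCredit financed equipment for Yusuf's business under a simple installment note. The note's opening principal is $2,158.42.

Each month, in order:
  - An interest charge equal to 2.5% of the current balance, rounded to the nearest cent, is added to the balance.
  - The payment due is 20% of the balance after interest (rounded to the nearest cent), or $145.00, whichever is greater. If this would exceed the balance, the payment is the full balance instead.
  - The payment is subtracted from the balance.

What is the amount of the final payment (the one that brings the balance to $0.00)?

# | Opening | Interest | Payment | End bal
1 | $2,158.42 | $53.96 | $442.48 | $1,769.90
2 | $1,769.90 | $44.25 | $362.83 | $1,451.32
3 | $1,451.32 | $36.28 | $297.52 | $1,190.08
4 | $1,190.08 | $29.75 | $243.97 | $975.86
5 | $975.86 | $24.40 | $200.05 | $800.21
6 | $800.21 | $20.01 | $164.04 | $656.18
7 | $656.18 | $16.40 | $145.00 | $527.58
8 | $527.58 | $13.19 | $145.00 | $395.77
9 | $395.77 | $9.89 | $145.00 | $260.66
10 | $260.66 | $6.52 | $145.00 | $122.18
11 | $122.18 | $3.05 | $125.23 | $0.00

$125.23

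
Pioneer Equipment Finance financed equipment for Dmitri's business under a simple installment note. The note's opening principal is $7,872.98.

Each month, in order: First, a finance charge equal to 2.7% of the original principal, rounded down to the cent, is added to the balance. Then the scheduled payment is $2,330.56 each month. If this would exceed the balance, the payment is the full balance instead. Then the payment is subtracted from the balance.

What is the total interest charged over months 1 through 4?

$850.28

Month 1: opening $7,872.98; interest $212.57 → $8,085.55; payment $2,330.56; balance $5,754.99
Month 2: opening $5,754.99; interest $212.57 → $5,967.56; payment $2,330.56; balance $3,637.00
Month 3: opening $3,637.00; interest $212.57 → $3,849.57; payment $2,330.56; balance $1,519.01
Month 4: opening $1,519.01; interest $212.57 → $1,731.58; payment $1,731.58; balance $0.00
Total interest: $212.57 + $212.57 + $212.57 + $212.57 = $850.28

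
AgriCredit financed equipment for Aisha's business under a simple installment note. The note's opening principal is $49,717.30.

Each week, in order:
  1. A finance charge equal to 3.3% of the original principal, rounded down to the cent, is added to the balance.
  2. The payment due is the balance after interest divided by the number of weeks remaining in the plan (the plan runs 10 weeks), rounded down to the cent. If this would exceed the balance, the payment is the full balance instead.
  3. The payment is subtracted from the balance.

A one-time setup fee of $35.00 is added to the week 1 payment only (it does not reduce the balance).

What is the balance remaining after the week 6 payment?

Week 1: opening $49,717.30; interest $1,640.67 → $51,357.97; payment $5,135.79 (+ $35.00 fee); balance $46,222.18
Week 2: opening $46,222.18; interest $1,640.67 → $47,862.85; payment $5,318.09; balance $42,544.76
Week 3: opening $42,544.76; interest $1,640.67 → $44,185.43; payment $5,523.17; balance $38,662.26
Week 4: opening $38,662.26; interest $1,640.67 → $40,302.93; payment $5,757.56; balance $34,545.37
Week 5: opening $34,545.37; interest $1,640.67 → $36,186.04; payment $6,031.00; balance $30,155.04
Week 6: opening $30,155.04; interest $1,640.67 → $31,795.71; payment $6,359.14; balance $25,436.57

$25,436.57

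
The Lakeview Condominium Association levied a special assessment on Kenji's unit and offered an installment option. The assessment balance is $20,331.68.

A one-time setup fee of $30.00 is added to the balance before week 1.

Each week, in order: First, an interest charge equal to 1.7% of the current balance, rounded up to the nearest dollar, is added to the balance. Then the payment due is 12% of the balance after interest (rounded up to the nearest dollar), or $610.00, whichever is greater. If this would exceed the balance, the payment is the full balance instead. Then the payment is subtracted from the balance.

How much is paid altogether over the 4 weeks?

# | Opening | Interest | Payment | End bal
1 | $20,361.68 | $347.00 | $2,486.00 | $18,222.68
2 | $18,222.68 | $310.00 | $2,224.00 | $16,308.68
3 | $16,308.68 | $278.00 | $1,991.00 | $14,595.68
4 | $14,595.68 | $249.00 | $1,782.00 | $13,062.68
Total paid: $8,483.00

$8,483.00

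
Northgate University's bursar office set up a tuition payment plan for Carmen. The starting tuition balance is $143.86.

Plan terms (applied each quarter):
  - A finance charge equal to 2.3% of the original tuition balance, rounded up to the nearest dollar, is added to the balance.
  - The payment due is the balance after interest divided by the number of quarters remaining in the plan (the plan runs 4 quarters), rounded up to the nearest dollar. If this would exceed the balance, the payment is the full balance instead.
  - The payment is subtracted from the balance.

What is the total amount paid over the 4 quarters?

Quarter 1: $143.86 +$4.00 interest = $147.86; pay $37.00 → $110.86
Quarter 2: $110.86 +$4.00 interest = $114.86; pay $39.00 → $75.86
Quarter 3: $75.86 +$4.00 interest = $79.86; pay $40.00 → $39.86
Quarter 4: $39.86 +$4.00 interest = $43.86; pay $43.86 → $0.00
Total paid: $159.86

$159.86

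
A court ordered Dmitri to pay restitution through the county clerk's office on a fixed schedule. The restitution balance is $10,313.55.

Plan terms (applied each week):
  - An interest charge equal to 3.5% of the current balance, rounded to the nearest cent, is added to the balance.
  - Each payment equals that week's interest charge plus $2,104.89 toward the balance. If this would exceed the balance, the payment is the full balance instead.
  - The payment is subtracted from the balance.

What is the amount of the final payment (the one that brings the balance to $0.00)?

$1,960.28

Week 1: opening $10,313.55; interest $360.97 → $10,674.52; payment $2,465.86; balance $8,208.66
Week 2: opening $8,208.66; interest $287.30 → $8,495.96; payment $2,392.19; balance $6,103.77
Week 3: opening $6,103.77; interest $213.63 → $6,317.40; payment $2,318.52; balance $3,998.88
Week 4: opening $3,998.88; interest $139.96 → $4,138.84; payment $2,244.85; balance $1,893.99
Week 5: opening $1,893.99; interest $66.29 → $1,960.28; payment $1,960.28; balance $0.00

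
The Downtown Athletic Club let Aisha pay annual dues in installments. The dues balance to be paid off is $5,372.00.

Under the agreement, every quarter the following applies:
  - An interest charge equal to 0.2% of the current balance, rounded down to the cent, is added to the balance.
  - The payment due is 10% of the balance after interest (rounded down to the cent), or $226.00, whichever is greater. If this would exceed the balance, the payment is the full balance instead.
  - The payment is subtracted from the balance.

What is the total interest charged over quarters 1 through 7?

# | Opening | Interest | Payment | End bal
1 | $5,372.00 | $10.74 | $538.27 | $4,844.47
2 | $4,844.47 | $9.68 | $485.41 | $4,368.74
3 | $4,368.74 | $8.73 | $437.74 | $3,939.73
4 | $3,939.73 | $7.87 | $394.76 | $3,552.84
5 | $3,552.84 | $7.10 | $355.99 | $3,203.95
6 | $3,203.95 | $6.40 | $321.03 | $2,889.32
7 | $2,889.32 | $5.77 | $289.50 | $2,605.59
Total interest: $10.74 + $9.68 + $8.73 + $7.87 + $7.10 + $6.40 + $5.77 = $56.29

$56.29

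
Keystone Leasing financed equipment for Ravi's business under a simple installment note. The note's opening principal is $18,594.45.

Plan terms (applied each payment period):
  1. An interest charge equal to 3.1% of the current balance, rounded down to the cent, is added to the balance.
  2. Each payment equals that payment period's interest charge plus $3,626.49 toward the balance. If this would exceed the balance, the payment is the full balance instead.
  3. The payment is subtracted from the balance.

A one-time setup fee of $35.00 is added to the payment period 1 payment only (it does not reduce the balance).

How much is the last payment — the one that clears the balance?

Payment period 1: opening $18,594.45; interest $576.42 → $19,170.87; payment $4,202.91 (+ $35.00 fee); balance $14,967.96
Payment period 2: opening $14,967.96; interest $464.00 → $15,431.96; payment $4,090.49; balance $11,341.47
Payment period 3: opening $11,341.47; interest $351.58 → $11,693.05; payment $3,978.07; balance $7,714.98
Payment period 4: opening $7,714.98; interest $239.16 → $7,954.14; payment $3,865.65; balance $4,088.49
Payment period 5: opening $4,088.49; interest $126.74 → $4,215.23; payment $3,753.23; balance $462.00
Payment period 6: opening $462.00; interest $14.32 → $476.32; payment $476.32; balance $0.00

$476.32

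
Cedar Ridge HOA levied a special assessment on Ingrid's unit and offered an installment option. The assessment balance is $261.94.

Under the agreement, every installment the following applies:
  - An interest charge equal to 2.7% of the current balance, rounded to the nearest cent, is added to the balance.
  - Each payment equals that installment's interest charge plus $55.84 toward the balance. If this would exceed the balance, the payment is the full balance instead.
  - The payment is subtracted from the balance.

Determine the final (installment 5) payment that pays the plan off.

Installment 1: $261.94 +$7.07 interest = $269.01; pay $62.91 → $206.10
Installment 2: $206.10 +$5.56 interest = $211.66; pay $61.40 → $150.26
Installment 3: $150.26 +$4.06 interest = $154.32; pay $59.90 → $94.42
Installment 4: $94.42 +$2.55 interest = $96.97; pay $58.39 → $38.58
Installment 5: $38.58 +$1.04 interest = $39.62; pay $39.62 → $0.00

$39.62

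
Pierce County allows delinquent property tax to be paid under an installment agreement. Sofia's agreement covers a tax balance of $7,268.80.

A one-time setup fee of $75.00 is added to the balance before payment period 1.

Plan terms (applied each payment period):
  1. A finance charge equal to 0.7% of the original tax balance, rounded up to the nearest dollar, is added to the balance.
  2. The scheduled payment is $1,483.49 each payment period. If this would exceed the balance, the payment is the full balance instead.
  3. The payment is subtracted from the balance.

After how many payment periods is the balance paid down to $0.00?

Payment period 1: $7,343.80 +$51.00 interest = $7,394.80; pay $1,483.49 → $5,911.31
Payment period 2: $5,911.31 +$51.00 interest = $5,962.31; pay $1,483.49 → $4,478.82
Payment period 3: $4,478.82 +$51.00 interest = $4,529.82; pay $1,483.49 → $3,046.33
Payment period 4: $3,046.33 +$51.00 interest = $3,097.33; pay $1,483.49 → $1,613.84
Payment period 5: $1,613.84 +$51.00 interest = $1,664.84; pay $1,483.49 → $181.35
Payment period 6: $181.35 +$51.00 interest = $232.35; pay $232.35 → $0.00
Balance reaches $0.00 in payment period 6.

6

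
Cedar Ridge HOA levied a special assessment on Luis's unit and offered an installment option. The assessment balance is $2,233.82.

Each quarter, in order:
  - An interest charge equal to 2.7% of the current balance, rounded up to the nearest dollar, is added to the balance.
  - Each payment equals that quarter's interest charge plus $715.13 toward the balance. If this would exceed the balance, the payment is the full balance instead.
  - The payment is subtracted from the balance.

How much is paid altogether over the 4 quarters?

$2,361.82

Quarter 1: opening $2,233.82; interest $61.00 → $2,294.82; payment $776.13; balance $1,518.69
Quarter 2: opening $1,518.69; interest $42.00 → $1,560.69; payment $757.13; balance $803.56
Quarter 3: opening $803.56; interest $22.00 → $825.56; payment $737.13; balance $88.43
Quarter 4: opening $88.43; interest $3.00 → $91.43; payment $91.43; balance $0.00
Total paid: $2,361.82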